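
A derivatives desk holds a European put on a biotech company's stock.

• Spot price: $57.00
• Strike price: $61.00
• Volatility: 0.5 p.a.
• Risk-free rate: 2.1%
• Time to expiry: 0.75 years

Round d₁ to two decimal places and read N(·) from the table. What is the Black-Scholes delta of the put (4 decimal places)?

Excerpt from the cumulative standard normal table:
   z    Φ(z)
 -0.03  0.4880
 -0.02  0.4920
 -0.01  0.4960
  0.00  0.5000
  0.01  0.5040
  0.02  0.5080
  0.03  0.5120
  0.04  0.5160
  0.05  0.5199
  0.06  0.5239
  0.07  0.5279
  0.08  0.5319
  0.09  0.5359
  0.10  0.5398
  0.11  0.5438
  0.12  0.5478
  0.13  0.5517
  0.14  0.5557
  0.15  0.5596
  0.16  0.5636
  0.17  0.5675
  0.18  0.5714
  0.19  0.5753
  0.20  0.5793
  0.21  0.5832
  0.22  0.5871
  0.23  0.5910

σ√T = 0.5·√0.75 = 0.4330
d₁ = [ln(57/61) + (0.021 + 0.5²/2)·0.75] / 0.4330 = [-0.0678 + 0.1095] / 0.4330 = 0.0962 ≈ 0.10
N(d₁) = N(0.10) = 0.5398
Δ_put = N(d₁) − 1 = 0.5398 − 1 = -0.4602

-0.4602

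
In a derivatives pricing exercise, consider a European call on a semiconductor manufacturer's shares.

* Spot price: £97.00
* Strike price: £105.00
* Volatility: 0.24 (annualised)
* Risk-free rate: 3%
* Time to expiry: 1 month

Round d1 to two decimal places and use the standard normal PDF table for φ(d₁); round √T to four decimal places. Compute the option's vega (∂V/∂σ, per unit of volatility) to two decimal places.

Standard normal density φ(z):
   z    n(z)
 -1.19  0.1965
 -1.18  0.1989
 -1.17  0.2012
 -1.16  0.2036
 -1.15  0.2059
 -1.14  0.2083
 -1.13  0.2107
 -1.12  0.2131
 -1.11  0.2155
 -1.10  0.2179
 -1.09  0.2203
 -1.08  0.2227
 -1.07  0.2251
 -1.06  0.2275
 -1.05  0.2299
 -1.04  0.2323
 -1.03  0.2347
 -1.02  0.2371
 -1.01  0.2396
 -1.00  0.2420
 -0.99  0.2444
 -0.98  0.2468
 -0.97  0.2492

T = 0.08333;  σ√T = 0.0693
d₁ = [ln(97/105) + (0.03 + 0.24²/2)·0.08333] / 0.0693 = [-0.0792 + 0.0049] / 0.0693 = -1.0731 which rounds to -1.07
√T = √0.08333 = 0.2887
φ(d₁) = φ(-1.07) = 0.2251
vega = S·φ(d₁)·√T = 97·0.2251·0.2887 = 6.3037
(The put has the same vega.)

6.30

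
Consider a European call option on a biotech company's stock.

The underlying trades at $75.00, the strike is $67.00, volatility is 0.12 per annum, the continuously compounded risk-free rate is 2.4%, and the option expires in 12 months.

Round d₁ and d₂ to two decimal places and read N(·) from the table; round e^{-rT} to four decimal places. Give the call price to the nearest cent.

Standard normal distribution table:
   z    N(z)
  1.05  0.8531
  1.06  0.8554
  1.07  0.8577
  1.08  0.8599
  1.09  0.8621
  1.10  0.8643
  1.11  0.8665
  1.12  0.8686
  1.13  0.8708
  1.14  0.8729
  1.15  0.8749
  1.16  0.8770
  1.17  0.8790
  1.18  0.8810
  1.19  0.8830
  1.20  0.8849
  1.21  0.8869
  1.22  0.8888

σ√T = 0.12 × 1.0000 = 0.1200
d₁ = [ln(75/67) + (0.024 + ½·0.12²)·1] / (σ√T) = (0.1128 + 0.0312) / 0.1200 = 1.2000 ≈ 1.20
d₂ = 1.2000 − 0.1200 = 1.0800 ≈ 1.08
e^(−rT) = e^(−0.024·1) = 0.9763
N(d₁) = N(1.20) = 0.8849;  N(d₂) = N(1.08) = 0.8599
C = 75·0.8849 − 67·0.9763·0.8599 = 66.3675 − 56.2479 = 10.1196

$10.12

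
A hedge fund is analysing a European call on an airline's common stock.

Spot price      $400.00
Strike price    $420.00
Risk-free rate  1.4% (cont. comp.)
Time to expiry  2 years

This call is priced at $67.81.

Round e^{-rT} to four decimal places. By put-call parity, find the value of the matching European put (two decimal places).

$76.22

e^(−rT) = e^(−0.014·2) = 0.9724
Put-call parity: C − P = S − K·e^(−rT) = 400 − 420·0.9724 = 400 − 408.4080 = -8.4080
P = C − (C − P) = 67.81 − (-8.4080) = 76.2180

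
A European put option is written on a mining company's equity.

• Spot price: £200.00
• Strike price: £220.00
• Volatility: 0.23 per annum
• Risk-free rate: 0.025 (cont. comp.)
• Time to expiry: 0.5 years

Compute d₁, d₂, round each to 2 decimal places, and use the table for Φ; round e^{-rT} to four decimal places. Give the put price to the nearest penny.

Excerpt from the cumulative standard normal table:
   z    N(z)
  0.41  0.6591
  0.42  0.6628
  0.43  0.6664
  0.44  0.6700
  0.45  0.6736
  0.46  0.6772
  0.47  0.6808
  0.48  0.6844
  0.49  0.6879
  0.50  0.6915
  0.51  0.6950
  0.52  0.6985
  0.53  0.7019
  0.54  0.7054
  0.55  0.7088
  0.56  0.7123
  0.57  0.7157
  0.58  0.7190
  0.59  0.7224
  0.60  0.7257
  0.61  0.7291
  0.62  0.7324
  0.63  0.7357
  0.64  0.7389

£23.68

σ√T = 0.23 × 0.7071 = 0.1626
ln(S/K) + (r + σ²/2)T = ln(200/220) + (0.025 + 0.23²/2)·0.5 = -0.0953 + 0.0257 = -0.0696
d₁ = -0.0696 / 0.1626 = -0.4279 ⇒ -0.43
d₂ = d₁ − σ√T = -0.4279 − 0.1626 = -0.5905 ⇒ -0.59
e^(−rT) = e^(−0.025·0.5) = 0.9876
P = 220·0.9876·N(0.59) − 200·N(0.43) = 220·0.9876·0.7224 − 200·0.6664 = 156.9573 − 133.2800 = 23.6773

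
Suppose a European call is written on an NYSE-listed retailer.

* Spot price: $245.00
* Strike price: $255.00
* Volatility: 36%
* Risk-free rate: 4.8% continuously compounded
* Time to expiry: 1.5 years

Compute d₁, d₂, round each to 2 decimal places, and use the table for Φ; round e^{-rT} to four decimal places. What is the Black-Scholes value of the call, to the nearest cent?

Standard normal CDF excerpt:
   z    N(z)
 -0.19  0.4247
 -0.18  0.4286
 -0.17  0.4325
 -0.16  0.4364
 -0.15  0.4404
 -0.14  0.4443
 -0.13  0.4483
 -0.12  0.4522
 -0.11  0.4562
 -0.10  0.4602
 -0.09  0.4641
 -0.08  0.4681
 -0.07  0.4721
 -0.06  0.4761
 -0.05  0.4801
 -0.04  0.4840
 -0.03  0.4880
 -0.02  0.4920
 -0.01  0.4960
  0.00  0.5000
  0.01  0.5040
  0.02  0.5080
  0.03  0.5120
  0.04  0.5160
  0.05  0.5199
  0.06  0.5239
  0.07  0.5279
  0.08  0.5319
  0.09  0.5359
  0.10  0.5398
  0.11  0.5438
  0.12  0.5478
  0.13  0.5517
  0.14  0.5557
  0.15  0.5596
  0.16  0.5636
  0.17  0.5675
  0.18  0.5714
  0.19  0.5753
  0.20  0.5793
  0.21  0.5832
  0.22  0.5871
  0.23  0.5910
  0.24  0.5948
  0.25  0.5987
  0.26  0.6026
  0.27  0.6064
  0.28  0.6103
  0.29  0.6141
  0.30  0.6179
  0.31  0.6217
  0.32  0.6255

$45.96

T = 1.5;  σ√T = 0.4409
d₁ = [ln(245/255) + (0.048 + ½·0.36²)·1.5] / (σ√T) = (-0.0400 + 0.1692) / 0.4409 = 0.2930 → 0.29
d₂ = 0.2930 − 0.4409 = -0.1479 → -0.15
exp(−rT) = exp(−0.048·1.5) = 0.9305
C = 245·N(0.29) − 255·0.9305·N(-0.15) = 245·0.6141 − 255·0.9305·0.4404 = 150.4545 − 104.4970 = 45.9575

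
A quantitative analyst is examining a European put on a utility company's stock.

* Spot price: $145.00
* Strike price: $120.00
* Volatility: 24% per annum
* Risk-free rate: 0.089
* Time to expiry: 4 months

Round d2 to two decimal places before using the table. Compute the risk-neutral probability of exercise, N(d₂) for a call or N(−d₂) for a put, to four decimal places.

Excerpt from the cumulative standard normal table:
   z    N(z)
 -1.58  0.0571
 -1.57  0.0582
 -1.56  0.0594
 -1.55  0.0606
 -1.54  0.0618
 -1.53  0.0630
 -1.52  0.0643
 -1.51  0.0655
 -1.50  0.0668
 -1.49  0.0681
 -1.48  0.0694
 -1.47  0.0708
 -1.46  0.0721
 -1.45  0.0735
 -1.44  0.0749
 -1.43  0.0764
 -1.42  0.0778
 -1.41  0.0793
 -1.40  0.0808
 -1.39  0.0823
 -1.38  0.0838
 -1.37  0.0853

σ√T = 0.24·√0.3333 = 0.1386
d₁ = [ln(145/120) + (0.089 + ½·0.24²)·0.3333] / (σ√T) = (0.1892 + 0.0393) / 0.1386 = 1.6491 ≈ 1.65
d₂ = 1.6491 − 0.1386 = 1.5106 ≈ 1.51
Risk-neutral Pr[S_T < K] = N(−d₂) = N(-1.51) = 0.0655

0.0655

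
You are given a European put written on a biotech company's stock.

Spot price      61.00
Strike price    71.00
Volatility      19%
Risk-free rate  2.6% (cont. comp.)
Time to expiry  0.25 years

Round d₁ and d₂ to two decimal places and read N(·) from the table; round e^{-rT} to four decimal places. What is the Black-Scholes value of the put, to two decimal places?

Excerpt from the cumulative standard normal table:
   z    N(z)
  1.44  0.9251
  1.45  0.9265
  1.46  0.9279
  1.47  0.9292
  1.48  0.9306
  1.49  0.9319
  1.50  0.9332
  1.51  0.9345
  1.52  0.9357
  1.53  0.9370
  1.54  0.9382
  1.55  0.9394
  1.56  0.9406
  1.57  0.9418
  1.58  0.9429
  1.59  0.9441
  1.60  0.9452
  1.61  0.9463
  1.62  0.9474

σ√T = 0.19·√0.25 = 0.0950
ln(S/K) + (r + σ²/2)T = ln(61/71) + (0.026 + 0.19²/2)·0.25 = -0.1518 + 0.0110 = -0.1408
d₁ = -0.1408 / 0.0950 = -1.4820 → -1.48
d₂ = d₁ − σ√T = -1.4820 − 0.0950 = -1.5770 → -1.58
e^(−rT) = e^(−0.026·0.25) = 0.9935
N(−d₂) = N(1.58) = 0.9429;  N(−d₁) = N(1.48) = 0.9306
P = 71·0.9935·0.9429 − 61·0.9306 = 66.5108 − 56.7666 = 9.7442

9.74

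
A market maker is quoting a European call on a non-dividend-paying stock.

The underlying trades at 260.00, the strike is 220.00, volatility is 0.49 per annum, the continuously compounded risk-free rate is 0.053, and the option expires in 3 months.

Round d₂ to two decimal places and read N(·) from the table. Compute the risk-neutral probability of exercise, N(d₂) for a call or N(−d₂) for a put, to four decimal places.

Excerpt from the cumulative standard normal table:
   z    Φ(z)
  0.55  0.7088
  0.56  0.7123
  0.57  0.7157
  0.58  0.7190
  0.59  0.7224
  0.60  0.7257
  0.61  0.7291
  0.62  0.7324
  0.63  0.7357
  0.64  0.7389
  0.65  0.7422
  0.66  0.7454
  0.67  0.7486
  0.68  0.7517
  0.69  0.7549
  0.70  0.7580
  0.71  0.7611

T = 0.25;  σ√T = 0.2450
ln(S/K) + (r + σ²/2)T = ln(260/220) + (0.053 + 0.49²/2)·0.25 = 0.1671 + 0.0433 = 0.2103
d₁ = 0.2103 / 0.2450 = 0.8584 which rounds to 0.86
d₂ = d₁ − σ√T = 0.8584 − 0.2450 = 0.6134 which rounds to 0.61
Pr(exercise) under Q = N(d₂) = 0.7291

0.7291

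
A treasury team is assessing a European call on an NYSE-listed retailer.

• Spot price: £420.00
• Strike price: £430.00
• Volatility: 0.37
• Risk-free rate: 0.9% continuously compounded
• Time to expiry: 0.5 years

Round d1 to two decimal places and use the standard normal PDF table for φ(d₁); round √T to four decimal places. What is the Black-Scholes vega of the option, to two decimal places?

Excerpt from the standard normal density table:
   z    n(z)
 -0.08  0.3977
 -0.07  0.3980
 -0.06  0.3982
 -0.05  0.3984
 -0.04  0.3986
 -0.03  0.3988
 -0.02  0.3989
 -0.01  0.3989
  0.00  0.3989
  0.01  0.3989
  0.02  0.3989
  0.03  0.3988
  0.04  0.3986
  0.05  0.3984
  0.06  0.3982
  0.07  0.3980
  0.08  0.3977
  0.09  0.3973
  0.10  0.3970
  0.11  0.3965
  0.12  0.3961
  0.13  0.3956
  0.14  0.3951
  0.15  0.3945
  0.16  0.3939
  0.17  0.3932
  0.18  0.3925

T = 0.5;  σ√T = 0.2616
d₁ = [ln(420/430) + (0.009 + 0.37²/2)·0.5] / 0.2616 = [-0.0235 + 0.0387] / 0.2616 = 0.0581 ⇒ 0.06
√T = √0.5 = 0.7071
φ(d₁) = φ(0.06) = 0.3982
vega = S·φ(d₁)·√T = 420·0.3982·0.7071 = 118.2582

118.26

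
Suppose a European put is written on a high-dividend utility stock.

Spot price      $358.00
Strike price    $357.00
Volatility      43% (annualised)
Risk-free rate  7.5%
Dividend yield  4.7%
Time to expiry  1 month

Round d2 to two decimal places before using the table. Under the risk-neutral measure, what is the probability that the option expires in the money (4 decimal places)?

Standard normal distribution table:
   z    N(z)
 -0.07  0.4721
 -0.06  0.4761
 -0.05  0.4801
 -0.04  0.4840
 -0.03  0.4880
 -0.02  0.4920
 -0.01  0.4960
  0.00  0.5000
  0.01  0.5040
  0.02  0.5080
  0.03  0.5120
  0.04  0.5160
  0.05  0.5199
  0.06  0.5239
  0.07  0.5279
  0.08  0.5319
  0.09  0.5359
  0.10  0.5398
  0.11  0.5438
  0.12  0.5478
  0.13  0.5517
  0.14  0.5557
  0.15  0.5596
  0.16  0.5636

T = 0.08333;  σ√T = 0.1241
ln(S/K) + (r − q + σ²/2)T = ln(358/357) + (0.075 − 0.047 + 0.43²/2)·0.08333 = 0.0028 + 0.0100 = 0.0128
d₁ = 0.0128 / 0.1241 = 0.1034 → 0.10
d₂ = d₁ − σ√T = 0.1034 − 0.1241 = -0.0207 → -0.02
Pr(exercise) under Q = N(−d₂) = N(0.02) = 0.5080

0.5080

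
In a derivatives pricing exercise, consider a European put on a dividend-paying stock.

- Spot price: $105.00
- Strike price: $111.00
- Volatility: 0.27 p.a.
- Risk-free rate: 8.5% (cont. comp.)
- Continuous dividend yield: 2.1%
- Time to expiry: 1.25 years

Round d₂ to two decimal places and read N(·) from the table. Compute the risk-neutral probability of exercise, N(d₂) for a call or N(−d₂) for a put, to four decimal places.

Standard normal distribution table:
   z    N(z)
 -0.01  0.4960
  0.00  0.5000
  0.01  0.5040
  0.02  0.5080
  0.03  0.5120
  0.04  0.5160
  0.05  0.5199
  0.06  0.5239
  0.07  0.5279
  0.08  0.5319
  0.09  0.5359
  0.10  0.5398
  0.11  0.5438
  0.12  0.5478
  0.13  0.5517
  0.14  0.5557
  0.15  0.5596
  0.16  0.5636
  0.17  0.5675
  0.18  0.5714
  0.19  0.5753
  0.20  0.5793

0.5279

σ√T = 0.27 × 1.1180 = 0.3019
d₁ = [ln(105/111) + (0.085 − 0.021 + 0.27²/2)·1.25] / 0.3019 = [-0.0556 + 0.1256] / 0.3019 = 0.2319 ⇒ 0.23
d₂ = d₁ − σ√T = 0.2319 − 0.3019 = -0.0700 ⇒ -0.07
Risk-neutral Pr[S_T < K] = N(−d₂) = N(0.07) = 0.5279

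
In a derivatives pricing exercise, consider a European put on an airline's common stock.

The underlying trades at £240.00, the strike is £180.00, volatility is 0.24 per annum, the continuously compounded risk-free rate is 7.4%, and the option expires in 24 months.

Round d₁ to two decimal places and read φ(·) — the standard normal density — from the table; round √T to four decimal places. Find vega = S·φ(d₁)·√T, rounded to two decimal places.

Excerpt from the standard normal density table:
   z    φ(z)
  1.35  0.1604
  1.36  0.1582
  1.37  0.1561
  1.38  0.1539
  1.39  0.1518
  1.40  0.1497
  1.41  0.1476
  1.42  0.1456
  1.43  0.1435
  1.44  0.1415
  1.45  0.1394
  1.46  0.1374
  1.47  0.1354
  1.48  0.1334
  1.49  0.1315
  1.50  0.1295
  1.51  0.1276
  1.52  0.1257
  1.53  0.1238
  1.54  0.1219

σ√T = 0.24·√2 = 0.3394
ln(S/K) + (r + σ²/2)T = ln(240/180) + (0.074 + 0.24²/2)·2 = 0.2877 + 0.2056 = 0.4933
d₁ = 0.4933 / 0.3394 = 1.4533 → 1.45
√T = √2 = 1.4142
φ(d₁) = φ(1.45) = 0.1394
vega = S·φ(d₁)·√T = 240·0.1394·1.4142 = 47.3135

47.31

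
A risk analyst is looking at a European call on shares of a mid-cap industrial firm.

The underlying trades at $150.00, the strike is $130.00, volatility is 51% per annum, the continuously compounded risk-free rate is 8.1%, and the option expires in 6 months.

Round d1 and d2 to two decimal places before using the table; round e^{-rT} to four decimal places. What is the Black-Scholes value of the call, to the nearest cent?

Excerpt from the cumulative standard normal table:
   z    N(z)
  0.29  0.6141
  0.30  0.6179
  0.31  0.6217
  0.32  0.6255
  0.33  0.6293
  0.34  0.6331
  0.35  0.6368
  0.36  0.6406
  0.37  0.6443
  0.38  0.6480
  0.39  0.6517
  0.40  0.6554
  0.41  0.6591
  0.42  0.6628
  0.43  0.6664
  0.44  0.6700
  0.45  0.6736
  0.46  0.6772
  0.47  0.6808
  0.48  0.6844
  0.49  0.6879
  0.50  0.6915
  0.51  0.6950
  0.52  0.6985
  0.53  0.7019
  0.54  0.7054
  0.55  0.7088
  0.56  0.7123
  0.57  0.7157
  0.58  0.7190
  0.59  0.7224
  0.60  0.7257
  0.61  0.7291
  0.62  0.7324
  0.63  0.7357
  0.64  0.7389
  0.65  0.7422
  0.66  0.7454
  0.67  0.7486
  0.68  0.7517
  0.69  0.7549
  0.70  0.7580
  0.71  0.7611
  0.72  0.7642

σ√T = 0.51 × 0.7071 = 0.3606
ln(S/K) + (r + σ²/2)T = ln(150/130) + (0.081 + 0.51²/2)·0.5 = 0.1431 + 0.1055 = 0.2486
d₁ = 0.2486 / 0.3606 = 0.6894 → 0.69
d₂ = d₁ − σ√T = 0.6894 − 0.3606 = 0.3288 → 0.33
exp(−rT) = exp(−0.081·0.5) = 0.9603
C = 150·N(0.69) − 130·0.9603·N(0.33) = 150·0.7549 − 130·0.9603·0.6293 = 113.2350 − 78.5612 = 34.6738

$34.67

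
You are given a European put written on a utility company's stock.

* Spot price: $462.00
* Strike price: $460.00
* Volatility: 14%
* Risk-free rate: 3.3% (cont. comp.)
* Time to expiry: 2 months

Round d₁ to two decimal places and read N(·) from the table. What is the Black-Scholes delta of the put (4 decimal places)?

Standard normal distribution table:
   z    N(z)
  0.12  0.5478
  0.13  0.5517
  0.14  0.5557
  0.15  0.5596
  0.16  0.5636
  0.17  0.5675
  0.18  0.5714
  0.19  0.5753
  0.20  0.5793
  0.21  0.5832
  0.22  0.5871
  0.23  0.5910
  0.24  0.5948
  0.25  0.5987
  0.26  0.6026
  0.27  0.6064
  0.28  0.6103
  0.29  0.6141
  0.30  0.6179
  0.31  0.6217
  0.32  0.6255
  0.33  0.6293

T = 0.1667;  σ√T = 0.0572
ln(S/K) + (r + σ²/2)T = ln(462/460) + (0.033 + 0.14²/2)·0.1667 = 0.0043 + 0.0071 = 0.0115
d₁ = 0.0115 / 0.0572 = 0.2007 → 0.20
N(d₁) = N(0.20) = 0.5793
Δ_put = N(d₁) − 1 = 0.5793 − 1 = -0.4207

-0.4207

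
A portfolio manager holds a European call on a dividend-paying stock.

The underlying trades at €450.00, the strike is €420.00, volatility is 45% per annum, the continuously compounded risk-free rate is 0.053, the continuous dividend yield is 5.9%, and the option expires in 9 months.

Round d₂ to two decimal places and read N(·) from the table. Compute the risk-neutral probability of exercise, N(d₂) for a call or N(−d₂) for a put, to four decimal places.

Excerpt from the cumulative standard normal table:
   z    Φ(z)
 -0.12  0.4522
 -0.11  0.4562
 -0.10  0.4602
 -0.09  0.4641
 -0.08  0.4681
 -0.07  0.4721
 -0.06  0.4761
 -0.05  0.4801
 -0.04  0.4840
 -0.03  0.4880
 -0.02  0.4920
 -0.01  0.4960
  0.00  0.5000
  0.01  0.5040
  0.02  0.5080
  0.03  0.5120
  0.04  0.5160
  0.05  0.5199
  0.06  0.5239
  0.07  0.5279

0.4880

σ√T = 0.45·√0.75 = 0.3897
d₁ = [ln(450/420) + (0.053 − 0.059 + 0.45²/2)·0.75] / 0.3897 = [0.0690 + 0.0714] / 0.3897 = 0.3603 which rounds to 0.36
d₂ = d₁ − σ√T = 0.3603 − 0.3897 = -0.0294 which rounds to -0.03
Pr(exercise) under Q = N(d₂) = 0.4880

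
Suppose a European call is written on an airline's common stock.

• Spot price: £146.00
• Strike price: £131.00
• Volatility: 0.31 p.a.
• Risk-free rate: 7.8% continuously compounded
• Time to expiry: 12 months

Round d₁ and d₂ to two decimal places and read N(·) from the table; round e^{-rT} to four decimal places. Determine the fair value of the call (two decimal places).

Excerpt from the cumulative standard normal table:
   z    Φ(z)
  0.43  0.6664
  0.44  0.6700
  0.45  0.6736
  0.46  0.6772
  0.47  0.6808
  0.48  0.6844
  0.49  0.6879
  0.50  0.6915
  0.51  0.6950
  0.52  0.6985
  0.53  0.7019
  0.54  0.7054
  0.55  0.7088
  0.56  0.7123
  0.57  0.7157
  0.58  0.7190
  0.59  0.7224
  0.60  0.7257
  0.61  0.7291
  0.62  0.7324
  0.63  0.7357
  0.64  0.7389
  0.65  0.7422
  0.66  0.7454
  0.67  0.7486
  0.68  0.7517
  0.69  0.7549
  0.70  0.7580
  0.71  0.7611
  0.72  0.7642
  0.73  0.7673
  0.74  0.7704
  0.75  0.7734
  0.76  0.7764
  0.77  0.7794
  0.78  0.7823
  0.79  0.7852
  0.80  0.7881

£31.73

T = 1;  σ√T = 0.3100
ln(S/K) + (r + σ²/2)T = ln(146/131) + (0.078 + 0.31²/2)·1 = 0.1084 + 0.1260 = 0.2345
d₁ = 0.2345 / 0.3100 = 0.7563 ≈ 0.76
d₂ = d₁ − σ√T = 0.7563 − 0.3100 = 0.4463 ≈ 0.45
exp(−rT) = exp(−0.078·1) = 0.9250
N(d₁) = N(0.76) = 0.7764;  N(d₂) = N(0.45) = 0.6736
C = 146·0.7764 − 131·0.9250·0.6736 = 113.3544 − 81.6235 = 31.7309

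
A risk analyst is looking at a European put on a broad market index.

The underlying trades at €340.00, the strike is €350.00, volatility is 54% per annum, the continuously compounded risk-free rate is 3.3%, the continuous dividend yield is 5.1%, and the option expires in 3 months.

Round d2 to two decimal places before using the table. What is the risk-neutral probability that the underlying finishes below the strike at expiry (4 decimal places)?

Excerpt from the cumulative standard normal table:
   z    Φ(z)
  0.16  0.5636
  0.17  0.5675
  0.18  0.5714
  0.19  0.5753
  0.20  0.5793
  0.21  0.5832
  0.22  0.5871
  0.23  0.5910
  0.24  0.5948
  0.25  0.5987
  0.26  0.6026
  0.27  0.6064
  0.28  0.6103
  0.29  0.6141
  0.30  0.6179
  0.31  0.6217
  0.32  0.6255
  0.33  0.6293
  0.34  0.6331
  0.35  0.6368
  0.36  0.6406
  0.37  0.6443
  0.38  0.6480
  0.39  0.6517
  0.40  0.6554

0.6026

T = 0.25;  σ√T = 0.2700
d₁ = [ln(340/350) + (0.033 − 0.051 + 0.54²/2)·0.25] / 0.2700 = [-0.0290 + 0.0320] / 0.2700 = 0.0110 ≈ 0.01
d₂ = d₁ − σ√T = 0.0110 − 0.2700 = -0.2590 ≈ -0.26
Pr(exercise) under Q = N(−d₂) = N(0.26) = 0.6026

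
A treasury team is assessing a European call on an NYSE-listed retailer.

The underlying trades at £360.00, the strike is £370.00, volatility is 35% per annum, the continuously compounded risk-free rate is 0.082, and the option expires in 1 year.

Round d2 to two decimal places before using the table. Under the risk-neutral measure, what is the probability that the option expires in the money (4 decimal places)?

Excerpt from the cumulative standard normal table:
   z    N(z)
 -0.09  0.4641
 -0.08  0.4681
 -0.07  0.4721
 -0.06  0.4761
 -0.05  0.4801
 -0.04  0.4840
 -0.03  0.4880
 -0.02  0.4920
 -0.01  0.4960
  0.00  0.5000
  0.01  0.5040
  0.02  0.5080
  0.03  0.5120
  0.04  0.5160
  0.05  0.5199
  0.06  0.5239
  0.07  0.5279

T = 1;  σ√T = 0.3500
ln(S/K) + (r + σ²/2)T = ln(360/370) + (0.082 + 0.35²/2)·1 = -0.0274 + 0.1432 = 0.1159
d₁ = 0.1159 / 0.3500 = 0.3310 ⇒ 0.33
d₂ = d₁ − σ√T = 0.3310 − 0.3500 = -0.0190 ⇒ -0.02
Pr(exercise) under Q = N(d₂) = 0.4920

0.4920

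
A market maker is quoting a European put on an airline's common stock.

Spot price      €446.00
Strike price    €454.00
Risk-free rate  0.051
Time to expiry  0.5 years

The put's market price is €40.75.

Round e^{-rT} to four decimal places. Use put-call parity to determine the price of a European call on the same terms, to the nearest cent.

exp(−rT) = exp(−0.051·0.5) = 0.9748
Put-call parity: C − P = S − K·e^(−rT) = 446 − 454·0.9748 = 446 − 442.5592 = 3.4408
C = P + (C − P) = 40.75 + (3.4408) = 44.1908

€44.19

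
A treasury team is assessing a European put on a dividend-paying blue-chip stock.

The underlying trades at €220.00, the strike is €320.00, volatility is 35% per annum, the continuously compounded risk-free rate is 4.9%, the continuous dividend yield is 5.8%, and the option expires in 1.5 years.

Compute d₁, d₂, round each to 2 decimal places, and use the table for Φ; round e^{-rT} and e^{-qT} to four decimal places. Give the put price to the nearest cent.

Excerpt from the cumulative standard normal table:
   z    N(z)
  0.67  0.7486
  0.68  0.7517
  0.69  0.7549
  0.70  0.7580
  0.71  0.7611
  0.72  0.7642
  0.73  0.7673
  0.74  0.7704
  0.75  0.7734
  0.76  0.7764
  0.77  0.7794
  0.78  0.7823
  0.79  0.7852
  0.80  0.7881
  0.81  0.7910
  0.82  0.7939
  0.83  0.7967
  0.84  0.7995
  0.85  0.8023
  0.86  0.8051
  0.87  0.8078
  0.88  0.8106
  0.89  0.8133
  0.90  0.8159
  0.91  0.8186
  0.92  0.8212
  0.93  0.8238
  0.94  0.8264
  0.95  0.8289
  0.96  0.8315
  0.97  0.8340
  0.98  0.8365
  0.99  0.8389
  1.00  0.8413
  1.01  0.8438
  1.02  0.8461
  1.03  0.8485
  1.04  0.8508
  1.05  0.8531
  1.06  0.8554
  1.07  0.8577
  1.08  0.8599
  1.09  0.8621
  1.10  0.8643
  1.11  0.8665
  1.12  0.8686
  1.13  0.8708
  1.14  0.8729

T = 1.5;  σ√T = 0.4287
d₁ = [ln(220/320) + (0.049 − 0.058 + ½·0.35²)·1.5] / (σ√T) = (-0.3747 + 0.0784) / 0.4287 = -0.6913 ⇒ -0.69
d₂ = -0.6913 − 0.4287 = -1.1199 ⇒ -1.12
e^(−qT) = e^(−0.058·1.5) = 0.9167;  e^(−rT) = e^(−0.049·1.5) = 0.9291
P = 320·0.9291·N(1.12) − 220·0.9167·N(0.69) = 320·0.9291·0.8686 − 220·0.9167·0.7549 = 258.2452 − 152.2437 = 106.0015

€106.00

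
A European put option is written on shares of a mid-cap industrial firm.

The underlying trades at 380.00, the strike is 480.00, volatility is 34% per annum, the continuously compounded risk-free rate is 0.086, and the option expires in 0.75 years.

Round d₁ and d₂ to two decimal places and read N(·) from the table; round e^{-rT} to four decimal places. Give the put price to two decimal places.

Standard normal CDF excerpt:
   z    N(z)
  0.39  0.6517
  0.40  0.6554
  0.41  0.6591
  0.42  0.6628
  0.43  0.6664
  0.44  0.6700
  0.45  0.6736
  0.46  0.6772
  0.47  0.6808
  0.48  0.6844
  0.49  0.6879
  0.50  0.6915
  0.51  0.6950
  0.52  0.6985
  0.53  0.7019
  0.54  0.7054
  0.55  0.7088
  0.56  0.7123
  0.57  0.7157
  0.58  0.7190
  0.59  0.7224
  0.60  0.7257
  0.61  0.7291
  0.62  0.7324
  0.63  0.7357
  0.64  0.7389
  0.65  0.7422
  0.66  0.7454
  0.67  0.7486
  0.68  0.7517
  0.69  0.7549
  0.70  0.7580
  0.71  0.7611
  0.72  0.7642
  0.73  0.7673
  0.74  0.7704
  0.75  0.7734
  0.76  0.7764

90.66

σ√T = 0.34·√0.75 = 0.2944
d₁ = [ln(380/480) + (0.086 + 0.34²/2)·0.75] / 0.2944 = [-0.2336 + 0.1079] / 0.2944 = -0.4271 ⇒ -0.43
d₂ = d₁ − σ√T = -0.4271 − 0.2944 = -0.7216 ⇒ -0.72
e^(−rT) = e^(−0.086·0.75) = 0.9375
P = 480·0.9375·N(0.72) − 380·N(0.43) = 480·0.9375·0.7642 − 380·0.6664 = 343.8900 − 253.2320 = 90.6580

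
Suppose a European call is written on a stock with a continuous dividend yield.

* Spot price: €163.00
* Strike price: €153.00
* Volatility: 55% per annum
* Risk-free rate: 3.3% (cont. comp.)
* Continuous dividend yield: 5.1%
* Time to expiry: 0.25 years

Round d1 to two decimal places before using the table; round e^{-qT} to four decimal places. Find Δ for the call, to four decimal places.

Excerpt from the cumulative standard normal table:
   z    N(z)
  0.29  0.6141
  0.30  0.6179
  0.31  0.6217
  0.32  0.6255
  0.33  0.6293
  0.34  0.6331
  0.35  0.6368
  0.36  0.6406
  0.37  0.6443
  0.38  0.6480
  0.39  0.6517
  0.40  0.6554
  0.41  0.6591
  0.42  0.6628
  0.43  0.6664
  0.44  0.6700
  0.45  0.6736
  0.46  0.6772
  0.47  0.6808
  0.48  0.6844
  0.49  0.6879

0.6287

σ√T = 0.55 × 0.5000 = 0.2750
ln(S/K) + (r − q + σ²/2)T = ln(163/153) + (0.033 − 0.051 + 0.55²/2)·0.25 = 0.0633 + 0.0333 = 0.0966
d₁ = 0.0966 / 0.2750 = 0.3514 → 0.35
N(d₁) = N(0.35) = 0.6368
Δ_call = e^(−qT)·N(d₁) = 0.9873·0.6368 = 0.6287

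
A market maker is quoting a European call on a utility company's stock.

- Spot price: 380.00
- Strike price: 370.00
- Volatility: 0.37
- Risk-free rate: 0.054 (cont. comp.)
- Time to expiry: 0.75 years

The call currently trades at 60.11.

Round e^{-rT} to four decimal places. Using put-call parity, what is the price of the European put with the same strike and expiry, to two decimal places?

35.42

e^(−rT) = e^(−0.054·0.75) = 0.9603
Put-call parity: C − P = S − K·e^(−rT) = 380 − 370·0.9603 = 380 − 355.3110 = 24.6890
P = C − (C − P) = 60.11 − (24.6890) = 35.4210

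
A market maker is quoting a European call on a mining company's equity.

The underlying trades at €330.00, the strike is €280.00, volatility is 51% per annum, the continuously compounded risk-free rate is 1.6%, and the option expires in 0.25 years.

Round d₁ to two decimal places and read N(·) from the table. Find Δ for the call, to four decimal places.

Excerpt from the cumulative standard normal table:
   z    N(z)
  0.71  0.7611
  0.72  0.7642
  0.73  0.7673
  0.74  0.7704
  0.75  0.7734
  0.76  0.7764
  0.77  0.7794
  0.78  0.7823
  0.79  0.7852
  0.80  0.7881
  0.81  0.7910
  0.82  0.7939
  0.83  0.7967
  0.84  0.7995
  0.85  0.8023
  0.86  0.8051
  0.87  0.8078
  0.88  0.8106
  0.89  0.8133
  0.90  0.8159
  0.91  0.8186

0.7852

σ√T = 0.51 × 0.5000 = 0.2550
ln(S/K) + (r + σ²/2)T = ln(330/280) + (0.016 + 0.51²/2)·0.25 = 0.1643 + 0.0365 = 0.2008
d₁ = 0.2008 / 0.2550 = 0.7875 ⇒ 0.79
N(d₁) = N(0.79) = 0.7852
Δ_call = N(d₁) = 0.7852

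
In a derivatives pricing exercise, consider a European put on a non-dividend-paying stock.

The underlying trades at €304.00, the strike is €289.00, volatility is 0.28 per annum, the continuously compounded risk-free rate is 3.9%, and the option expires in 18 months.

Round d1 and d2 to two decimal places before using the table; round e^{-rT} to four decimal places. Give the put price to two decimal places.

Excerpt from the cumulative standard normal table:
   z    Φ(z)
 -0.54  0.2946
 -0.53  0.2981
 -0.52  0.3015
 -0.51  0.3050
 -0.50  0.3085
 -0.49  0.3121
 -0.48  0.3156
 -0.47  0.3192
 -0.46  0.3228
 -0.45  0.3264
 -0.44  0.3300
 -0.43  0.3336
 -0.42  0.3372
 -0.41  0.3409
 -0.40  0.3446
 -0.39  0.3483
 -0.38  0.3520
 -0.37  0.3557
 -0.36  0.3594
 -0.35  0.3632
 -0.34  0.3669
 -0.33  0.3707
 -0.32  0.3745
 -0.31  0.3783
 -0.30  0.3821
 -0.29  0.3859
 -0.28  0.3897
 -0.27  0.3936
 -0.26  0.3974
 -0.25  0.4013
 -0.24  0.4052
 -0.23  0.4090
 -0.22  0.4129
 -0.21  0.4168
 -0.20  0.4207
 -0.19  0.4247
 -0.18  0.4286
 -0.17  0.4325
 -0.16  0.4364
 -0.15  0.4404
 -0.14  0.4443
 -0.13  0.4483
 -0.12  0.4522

T = 1.5;  σ√T = 0.3429
d₁ = [ln(304/289) + (0.039 + 0.28²/2)·1.5] / 0.3429 = [0.0506 + 0.1173] / 0.3429 = 0.4896 ⇒ 0.49
d₂ = d₁ − σ√T = 0.4896 − 0.3429 = 0.1467 ⇒ 0.15
exp(−rT) = exp(−0.039·1.5) = 0.9432
P = 289·0.9432·N(-0.15) − 304·N(-0.49) = 289·0.9432·0.4404 − 304·0.3121 = 120.0463 − 94.8784 = 25.1679

€25.17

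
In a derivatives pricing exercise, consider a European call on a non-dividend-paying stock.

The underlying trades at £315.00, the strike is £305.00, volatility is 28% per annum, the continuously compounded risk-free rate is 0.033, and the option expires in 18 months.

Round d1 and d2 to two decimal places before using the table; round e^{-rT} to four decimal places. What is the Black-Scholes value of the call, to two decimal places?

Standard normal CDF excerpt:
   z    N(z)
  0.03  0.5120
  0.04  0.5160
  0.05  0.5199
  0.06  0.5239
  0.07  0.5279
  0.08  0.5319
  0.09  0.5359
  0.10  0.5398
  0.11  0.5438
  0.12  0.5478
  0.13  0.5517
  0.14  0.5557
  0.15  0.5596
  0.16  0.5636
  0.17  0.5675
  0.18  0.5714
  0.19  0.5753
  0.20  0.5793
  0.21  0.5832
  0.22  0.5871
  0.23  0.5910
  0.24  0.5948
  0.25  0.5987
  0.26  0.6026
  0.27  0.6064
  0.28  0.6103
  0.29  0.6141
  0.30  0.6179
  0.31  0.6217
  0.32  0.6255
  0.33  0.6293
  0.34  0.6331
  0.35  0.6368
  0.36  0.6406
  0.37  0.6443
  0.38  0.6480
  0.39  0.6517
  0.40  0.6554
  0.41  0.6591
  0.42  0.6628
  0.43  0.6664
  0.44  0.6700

£54.38

T = 1.5;  σ√T = 0.3429
ln(S/K) + (r + σ²/2)T = ln(315/305) + (0.033 + 0.28²/2)·1.5 = 0.0323 + 0.1083 = 0.1406
d₁ = 0.1406 / 0.3429 = 0.4099 ⇒ 0.41
d₂ = d₁ − σ√T = 0.4099 − 0.3429 = 0.0670 ⇒ 0.07
e^(−rT) = e^(−0.033·1.5) = 0.9517
N(d₁) = N(0.41) = 0.6591;  N(d₂) = N(0.07) = 0.5279
C = 315·0.6591 − 305·0.9517·0.5279 = 207.6165 − 153.2327 = 54.3838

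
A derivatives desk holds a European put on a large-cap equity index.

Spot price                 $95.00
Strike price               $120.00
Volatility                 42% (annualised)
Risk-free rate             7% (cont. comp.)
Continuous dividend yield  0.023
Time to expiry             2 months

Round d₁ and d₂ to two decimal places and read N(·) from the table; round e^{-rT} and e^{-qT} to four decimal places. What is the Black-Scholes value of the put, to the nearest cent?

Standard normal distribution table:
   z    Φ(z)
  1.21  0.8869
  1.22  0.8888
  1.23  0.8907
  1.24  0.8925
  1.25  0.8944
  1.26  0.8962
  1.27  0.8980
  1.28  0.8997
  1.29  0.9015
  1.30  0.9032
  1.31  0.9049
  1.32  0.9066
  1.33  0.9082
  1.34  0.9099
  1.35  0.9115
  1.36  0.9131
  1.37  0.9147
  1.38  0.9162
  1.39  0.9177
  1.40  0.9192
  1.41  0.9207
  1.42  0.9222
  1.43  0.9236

$24.73

σ√T = 0.42 × 0.4082 = 0.1715
d₁ = [ln(95/120) + (0.07 − 0.023 + 0.42²/2)·0.1667] / 0.1715 = [-0.2336 + 0.0225] / 0.1715 = -1.2311 ⇒ -1.23
d₂ = d₁ − σ√T = -1.2311 − 0.1715 = -1.4025 ⇒ -1.40
e^(−qT) = e^(−0.023·0.1667) = 0.9962;  e^(−rT) = e^(−0.07·0.1667) = 0.9884
P = 120·0.9884·N(1.40) − 95·0.9962·N(1.23) = 120·0.9884·0.9192 − 95·0.9962·0.8907 = 109.0245 − 84.2950 = 24.7295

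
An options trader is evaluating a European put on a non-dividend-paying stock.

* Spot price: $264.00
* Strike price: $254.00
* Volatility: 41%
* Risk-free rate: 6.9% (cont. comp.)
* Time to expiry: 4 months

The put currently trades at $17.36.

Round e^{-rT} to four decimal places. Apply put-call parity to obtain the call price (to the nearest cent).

$33.13

e^(−rT) = e^(−0.069·0.3333) = 0.9773
Put-call parity: C − P = S − K·e^(−rT) = 264 − 254·0.9773 = 264 − 248.2342 = 15.7658
C = P + (C − P) = 17.36 + (15.7658) = 33.1258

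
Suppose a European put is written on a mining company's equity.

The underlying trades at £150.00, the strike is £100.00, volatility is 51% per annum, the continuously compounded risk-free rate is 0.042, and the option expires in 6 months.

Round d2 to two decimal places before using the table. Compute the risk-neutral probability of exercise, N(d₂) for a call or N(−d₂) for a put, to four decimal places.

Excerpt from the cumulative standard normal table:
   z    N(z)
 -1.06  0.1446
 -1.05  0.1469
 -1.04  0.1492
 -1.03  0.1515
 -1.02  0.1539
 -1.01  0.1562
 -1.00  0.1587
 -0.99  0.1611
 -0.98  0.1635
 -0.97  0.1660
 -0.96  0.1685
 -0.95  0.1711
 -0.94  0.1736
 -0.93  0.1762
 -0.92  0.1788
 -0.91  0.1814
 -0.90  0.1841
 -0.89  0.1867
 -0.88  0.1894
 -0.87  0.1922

σ√T = 0.51 × 0.7071 = 0.3606
ln(S/K) + (r + σ²/2)T = ln(150/100) + (0.042 + 0.51²/2)·0.5 = 0.4055 + 0.0860 = 0.4915
d₁ = 0.4915 / 0.3606 = 1.3629 ≈ 1.36
d₂ = d₁ − σ√T = 1.3629 − 0.3606 = 1.0023 ≈ 1.00
Pr(exercise) under Q = N(−d₂) = N(-1.00) = 0.1587

0.1587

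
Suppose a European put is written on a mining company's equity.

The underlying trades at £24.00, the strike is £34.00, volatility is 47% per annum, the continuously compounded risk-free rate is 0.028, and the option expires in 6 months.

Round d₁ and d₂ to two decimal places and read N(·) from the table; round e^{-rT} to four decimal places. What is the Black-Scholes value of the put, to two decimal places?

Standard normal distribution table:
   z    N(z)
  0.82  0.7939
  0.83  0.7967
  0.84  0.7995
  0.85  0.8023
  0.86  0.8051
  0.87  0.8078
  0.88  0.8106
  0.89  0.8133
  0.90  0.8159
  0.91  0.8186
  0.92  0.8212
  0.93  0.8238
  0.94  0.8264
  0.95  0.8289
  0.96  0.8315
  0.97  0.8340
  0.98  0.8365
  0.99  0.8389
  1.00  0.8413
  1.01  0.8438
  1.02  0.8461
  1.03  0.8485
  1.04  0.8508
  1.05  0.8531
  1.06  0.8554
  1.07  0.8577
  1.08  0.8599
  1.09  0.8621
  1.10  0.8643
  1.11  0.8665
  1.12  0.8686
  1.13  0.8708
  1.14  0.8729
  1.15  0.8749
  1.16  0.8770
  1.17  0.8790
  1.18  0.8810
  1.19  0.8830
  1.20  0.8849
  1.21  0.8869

£10.28

T = 0.5;  σ√T = 0.3323
d₁ = [ln(24/34) + (0.028 + 0.47²/2)·0.5] / 0.3323 = [-0.3483 + 0.0692] / 0.3323 = -0.8397 ≈ -0.84
d₂ = d₁ − σ√T = -0.8397 − 0.3323 = -1.1721 ≈ -1.17
exp(−rT) = exp(−0.028·0.5) = 0.9861
P = 34·0.9861·N(1.17) − 24·N(0.84) = 34·0.9861·0.8790 − 24·0.7995 = 29.4706 − 19.1880 = 10.2826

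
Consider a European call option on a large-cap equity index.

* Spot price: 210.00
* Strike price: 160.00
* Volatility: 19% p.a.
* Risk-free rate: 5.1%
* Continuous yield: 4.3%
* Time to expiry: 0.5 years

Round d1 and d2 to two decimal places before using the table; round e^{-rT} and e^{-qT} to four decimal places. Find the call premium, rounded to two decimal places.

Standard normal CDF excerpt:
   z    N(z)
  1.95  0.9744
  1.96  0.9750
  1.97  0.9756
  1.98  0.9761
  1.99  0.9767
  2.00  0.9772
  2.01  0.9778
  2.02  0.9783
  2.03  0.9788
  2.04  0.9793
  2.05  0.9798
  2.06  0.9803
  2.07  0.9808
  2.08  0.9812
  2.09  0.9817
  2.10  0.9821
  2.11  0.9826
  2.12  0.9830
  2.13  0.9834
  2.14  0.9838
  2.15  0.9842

49.70

T = 0.5;  σ√T = 0.1344
ln(S/K) + (r − q + σ²/2)T = ln(210/160) + (0.051 − 0.043 + 0.19²/2)·0.5 = 0.2719 + 0.0130 = 0.2850
d₁ = 0.2850 / 0.1344 = 2.1210 which rounds to 2.12
d₂ = d₁ − σ√T = 2.1210 − 0.1344 = 1.9867 which rounds to 1.99
e^(−qT) = e^(−0.043·0.5) = 0.9787;  e^(−rT) = e^(−0.051·0.5) = 0.9748
N(d₁) = N(2.12) = 0.9830;  N(d₂) = N(1.99) = 0.9767
C = 210·0.9787·0.9830 − 160·0.9748·0.9767 = 202.0330 − 152.3339 = 49.6991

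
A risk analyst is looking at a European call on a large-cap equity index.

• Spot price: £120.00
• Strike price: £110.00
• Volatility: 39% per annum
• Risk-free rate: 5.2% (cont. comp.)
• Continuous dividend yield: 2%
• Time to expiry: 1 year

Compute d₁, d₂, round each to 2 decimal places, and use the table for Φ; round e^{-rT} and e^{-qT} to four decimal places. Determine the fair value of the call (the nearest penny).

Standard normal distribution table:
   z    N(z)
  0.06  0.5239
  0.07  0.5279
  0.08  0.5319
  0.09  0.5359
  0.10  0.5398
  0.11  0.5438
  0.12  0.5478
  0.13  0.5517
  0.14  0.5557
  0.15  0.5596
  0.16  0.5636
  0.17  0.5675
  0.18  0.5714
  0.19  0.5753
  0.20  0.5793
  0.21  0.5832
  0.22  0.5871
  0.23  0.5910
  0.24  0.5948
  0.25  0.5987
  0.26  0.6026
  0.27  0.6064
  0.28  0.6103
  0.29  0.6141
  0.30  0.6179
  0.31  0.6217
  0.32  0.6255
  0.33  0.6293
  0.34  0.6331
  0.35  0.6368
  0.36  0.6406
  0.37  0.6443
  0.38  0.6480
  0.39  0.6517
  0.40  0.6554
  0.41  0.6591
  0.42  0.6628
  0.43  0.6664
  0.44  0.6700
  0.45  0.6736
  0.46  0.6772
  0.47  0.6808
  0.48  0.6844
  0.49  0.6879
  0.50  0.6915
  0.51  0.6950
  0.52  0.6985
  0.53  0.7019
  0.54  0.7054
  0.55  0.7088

£24.55

σ√T = 0.39 × 1.0000 = 0.3900
ln(S/K) + (r − q + σ²/2)T = ln(120/110) + (0.052 − 0.02 + 0.39²/2)·1 = 0.0870 + 0.1081 = 0.1951
d₁ = 0.1951 / 0.3900 = 0.5002 → 0.50
d₂ = d₁ − σ√T = 0.5002 − 0.3900 = 0.1102 → 0.11
e^(−qT) = e^(−0.02·1) = 0.9802;  e^(−rT) = e^(−0.052·1) = 0.9493
N(d₁) = N(0.50) = 0.6915;  N(d₂) = N(0.11) = 0.5438
C = 120·0.9802·0.6915 − 110·0.9493·0.5438 = 81.3370 − 56.7852 = 24.5518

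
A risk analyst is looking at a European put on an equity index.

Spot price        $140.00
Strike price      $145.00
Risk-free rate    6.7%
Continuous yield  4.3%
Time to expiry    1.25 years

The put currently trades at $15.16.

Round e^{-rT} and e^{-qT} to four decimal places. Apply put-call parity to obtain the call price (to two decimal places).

exp(−qT) = exp(−0.043·1.25) = 0.9477;  exp(−rT) = exp(−0.067·1.25) = 0.9197
Put-call parity: C − P = S·e^(−qT) − K·e^(−rT) = 140·0.9477 − 145·0.9197 = 132.6780 − 133.3565 = -0.6785
C = P + (C − P) = 15.16 + (-0.6785) = 14.4815

$14.48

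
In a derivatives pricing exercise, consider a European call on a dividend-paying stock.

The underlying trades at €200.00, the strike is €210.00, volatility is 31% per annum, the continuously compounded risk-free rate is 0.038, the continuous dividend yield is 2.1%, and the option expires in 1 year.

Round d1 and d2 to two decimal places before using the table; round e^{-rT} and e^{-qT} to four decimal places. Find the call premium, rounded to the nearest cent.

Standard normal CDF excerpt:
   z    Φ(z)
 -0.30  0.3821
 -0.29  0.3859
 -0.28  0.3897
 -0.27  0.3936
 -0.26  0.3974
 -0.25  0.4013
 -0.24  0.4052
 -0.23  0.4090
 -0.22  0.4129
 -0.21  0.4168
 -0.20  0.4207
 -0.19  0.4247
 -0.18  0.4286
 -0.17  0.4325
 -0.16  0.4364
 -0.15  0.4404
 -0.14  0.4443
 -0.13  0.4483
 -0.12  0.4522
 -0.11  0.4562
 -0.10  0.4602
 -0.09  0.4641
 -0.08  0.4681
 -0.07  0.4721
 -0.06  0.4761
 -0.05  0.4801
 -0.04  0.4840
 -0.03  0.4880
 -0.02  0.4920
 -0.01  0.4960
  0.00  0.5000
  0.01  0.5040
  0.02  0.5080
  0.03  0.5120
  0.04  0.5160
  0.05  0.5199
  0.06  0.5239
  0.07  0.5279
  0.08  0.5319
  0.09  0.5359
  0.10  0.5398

σ√T = 0.31 × 1.0000 = 0.3100
ln(S/K) + (r − q + σ²/2)T = ln(200/210) + (0.038 − 0.021 + 0.31²/2)·1 = -0.0488 + 0.0650 = 0.0163
d₁ = 0.0163 / 0.3100 = 0.0525 → 0.05
d₂ = d₁ − σ√T = 0.0525 − 0.3100 = -0.2575 → -0.26
e^(−qT) = e^(−0.021·1) = 0.9792;  e^(−rT) = e^(−0.038·1) = 0.9627
N(d₁) = N(0.05) = 0.5199;  N(d₂) = N(-0.26) = 0.3974
C = 200·0.9792·0.5199 − 210·0.9627·0.3974 = 101.8172 − 80.3412 = 21.4761

€21.48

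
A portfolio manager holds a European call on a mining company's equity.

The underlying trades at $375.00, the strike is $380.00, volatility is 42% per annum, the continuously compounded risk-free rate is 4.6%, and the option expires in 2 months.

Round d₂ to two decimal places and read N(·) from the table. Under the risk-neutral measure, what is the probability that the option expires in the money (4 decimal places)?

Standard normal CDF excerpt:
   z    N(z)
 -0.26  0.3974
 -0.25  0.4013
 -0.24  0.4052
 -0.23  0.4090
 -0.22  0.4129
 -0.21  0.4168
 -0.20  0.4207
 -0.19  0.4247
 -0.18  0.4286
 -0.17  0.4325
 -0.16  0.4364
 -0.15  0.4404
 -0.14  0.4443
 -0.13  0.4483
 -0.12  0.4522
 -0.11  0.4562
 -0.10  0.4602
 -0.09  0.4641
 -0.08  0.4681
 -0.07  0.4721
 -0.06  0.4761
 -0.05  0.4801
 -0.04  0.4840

σ√T = 0.42·√0.1667 = 0.1715
ln(S/K) + (r + σ²/2)T = ln(375/380) + (0.046 + 0.42²/2)·0.1667 = -0.0132 + 0.0224 = 0.0091
d₁ = 0.0091 / 0.1715 = 0.0532 which rounds to 0.05
d₂ = d₁ − σ√T = 0.0532 − 0.1715 = -0.1183 which rounds to -0.12
Pr(exercise) under Q = N(d₂) = 0.4522

0.4522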